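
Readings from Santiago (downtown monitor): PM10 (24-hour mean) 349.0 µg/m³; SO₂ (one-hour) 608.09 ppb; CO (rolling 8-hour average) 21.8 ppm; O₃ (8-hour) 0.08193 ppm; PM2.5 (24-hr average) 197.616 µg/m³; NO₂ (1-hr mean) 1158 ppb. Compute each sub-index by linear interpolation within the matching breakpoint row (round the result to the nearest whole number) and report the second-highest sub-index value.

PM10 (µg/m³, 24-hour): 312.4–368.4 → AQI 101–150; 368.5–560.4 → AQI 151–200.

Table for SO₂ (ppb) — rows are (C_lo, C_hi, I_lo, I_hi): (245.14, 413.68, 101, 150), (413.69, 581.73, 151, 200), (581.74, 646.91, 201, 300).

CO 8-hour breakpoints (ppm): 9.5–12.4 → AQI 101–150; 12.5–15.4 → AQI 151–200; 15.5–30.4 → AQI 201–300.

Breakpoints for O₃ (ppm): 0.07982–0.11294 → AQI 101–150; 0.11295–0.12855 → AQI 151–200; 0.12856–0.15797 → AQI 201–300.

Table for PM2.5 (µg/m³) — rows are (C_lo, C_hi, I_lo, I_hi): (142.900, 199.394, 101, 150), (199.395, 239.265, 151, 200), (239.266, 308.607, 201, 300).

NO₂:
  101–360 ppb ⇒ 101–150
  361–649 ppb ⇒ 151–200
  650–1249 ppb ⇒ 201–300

243

PM10: 349.0 ∈ [312.4, 368.4] ↔ index [101, 150].
101 + (349.0−312.4)·(150−101)/(368.4−312.4) = 101 + 36.6·49/56.0 ≈ 133.03, so AQI = 133.
SO₂ 608.09: bracket 581.74–646.91 → index 201–300; slope 99/65.17, offset 26.35.
AQI = 201 + 99/65.17·26.35 ≈ 241.03 ⇒ 241.
CO: 21.8 ∈ [15.5, 30.4] ↔ index [201, 300].
201 + (21.8−15.5)·(300−201)/(30.4−15.5) = 201 + 6.3·99/14.9 ≈ 242.86, so AQI = 243.
O₃: row 0.07982–0.11294 (AQI 101–150). (150−101)·(0.08193−0.07982)/(0.11294−0.07982) + 101 = 49·0.00211/0.03312 + 101 ≈ 104.12 → 104.
PM2.5 197.616: bracket 142.900–199.394 → index 101–150; slope 49/56.494, offset 54.716.
AQI = 101 + 49/56.494·54.716 ≈ 148.46 ⇒ 148.
NO₂: 1158 lies in 650–1249, so I_lo=201, I_hi=300, C_lo=650, C_hi=1249.
(300−201)/(1249−650) × (1158−650) + 201 = 99/599 × 508 + 201 ≈ 284.96 → 285.
Sub-indices: PM10→133, SO₂→241, CO→243, O₃→104, PM2.5→148, NO₂→285. Ranked high→low: 285, 243, 241, 148, 133, 104. Second-highest sub-index = 243.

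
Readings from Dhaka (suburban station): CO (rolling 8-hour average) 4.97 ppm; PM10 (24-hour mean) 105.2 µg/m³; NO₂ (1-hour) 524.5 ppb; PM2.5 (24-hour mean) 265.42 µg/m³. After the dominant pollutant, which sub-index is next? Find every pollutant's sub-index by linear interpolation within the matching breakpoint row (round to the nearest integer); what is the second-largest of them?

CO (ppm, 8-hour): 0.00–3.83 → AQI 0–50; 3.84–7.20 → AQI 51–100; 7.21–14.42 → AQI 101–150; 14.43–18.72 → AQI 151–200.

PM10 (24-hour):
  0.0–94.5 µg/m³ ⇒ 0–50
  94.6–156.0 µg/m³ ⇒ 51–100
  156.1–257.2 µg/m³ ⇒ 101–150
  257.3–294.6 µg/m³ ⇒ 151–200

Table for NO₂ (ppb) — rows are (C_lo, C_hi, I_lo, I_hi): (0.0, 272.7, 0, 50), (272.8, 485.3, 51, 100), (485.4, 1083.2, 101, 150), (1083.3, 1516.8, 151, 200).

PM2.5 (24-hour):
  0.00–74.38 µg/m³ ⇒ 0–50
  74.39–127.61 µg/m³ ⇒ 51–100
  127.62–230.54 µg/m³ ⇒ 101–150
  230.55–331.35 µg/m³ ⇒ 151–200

CO: 4.97 ∈ [3.84, 7.20] ↔ index [51, 100].
51 + (4.97−3.84)·(100−51)/(7.20−3.84) = 51 + 1.13·49/3.36 ≈ 67.48, so AQI = 67.
PM10: 105.2 lies in 94.6–156.0, so I_lo=51, I_hi=100, C_lo=94.6, C_hi=156.0.
(100−51)/(156.0−94.6) × (105.2−94.6) + 51 = 49/61.4 × 10.6 + 51 ≈ 59.46 → 59.
NO₂: 524.5 lies in 485.4–1083.2, so I_lo=101, I_hi=150, C_lo=485.4, C_hi=1083.2.
(150−101)/(1083.2−485.4) × (524.5−485.4) + 101 = 49/597.8 × 39.1 + 101 ≈ 104.20 → 104.
PM2.5: 265.42 lies in 230.55–331.35, so I_lo=151, I_hi=200, C_lo=230.55, C_hi=331.35.
(200−151)/(331.35−230.55) × (265.42−230.55) + 151 = 49/100.80 × 34.87 + 151 ≈ 167.95 → 168.
Sub-indices: CO→67, PM10→59, NO₂→104, PM2.5→168. Ranked high→low: 168, 104, 67, 59. Second-highest sub-index = 104.

104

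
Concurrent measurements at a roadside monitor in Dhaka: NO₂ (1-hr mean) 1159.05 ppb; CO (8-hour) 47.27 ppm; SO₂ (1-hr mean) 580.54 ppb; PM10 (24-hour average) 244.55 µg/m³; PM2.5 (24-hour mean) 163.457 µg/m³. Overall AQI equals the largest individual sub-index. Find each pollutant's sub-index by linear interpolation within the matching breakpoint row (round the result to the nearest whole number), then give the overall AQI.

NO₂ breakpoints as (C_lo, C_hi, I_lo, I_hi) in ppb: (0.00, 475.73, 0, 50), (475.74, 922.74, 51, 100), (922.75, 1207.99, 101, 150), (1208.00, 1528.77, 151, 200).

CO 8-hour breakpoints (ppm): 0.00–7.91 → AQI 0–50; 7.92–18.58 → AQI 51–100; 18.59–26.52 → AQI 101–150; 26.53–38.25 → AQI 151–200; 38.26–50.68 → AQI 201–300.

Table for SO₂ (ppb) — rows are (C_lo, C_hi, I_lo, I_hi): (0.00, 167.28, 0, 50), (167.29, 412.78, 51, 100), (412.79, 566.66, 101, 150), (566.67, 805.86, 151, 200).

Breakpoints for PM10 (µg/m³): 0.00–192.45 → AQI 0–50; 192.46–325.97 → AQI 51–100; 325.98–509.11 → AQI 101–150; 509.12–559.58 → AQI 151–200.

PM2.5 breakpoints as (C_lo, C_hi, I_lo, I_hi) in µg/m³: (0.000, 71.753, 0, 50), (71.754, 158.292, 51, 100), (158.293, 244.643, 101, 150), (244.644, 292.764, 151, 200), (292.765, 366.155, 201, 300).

NO₂ 1159.05: bracket 922.75–1207.99 → index 101–150; slope 49/285.24, offset 236.30.
AQI = 101 + 49/285.24·236.30 ≈ 141.59 ⇒ 142.
CO: row 38.26–50.68 (AQI 201–300). (300−201)·(47.27−38.26)/(50.68−38.26) + 201 = 99·9.01/12.42 + 201 ≈ 272.82 → 273.
SO₂ 580.54: bracket 566.67–805.86 → index 151–200; slope 49/239.19, offset 13.87.
AQI = 151 + 49/239.19·13.87 ≈ 153.84 ⇒ 154.
PM10: 244.55 ∈ [192.46, 325.97] ↔ index [51, 100].
51 + (244.55−192.46)·(100−51)/(325.97−192.46) = 51 + 52.09·49/133.51 ≈ 70.12, so AQI = 70.
PM2.5: 163.457 lies in 158.293–244.643, so I_lo=101, I_hi=150, C_lo=158.293, C_hi=244.643.
(150−101)/(244.643−158.293) × (163.457−158.293) + 101 = 49/86.350 × 5.164 + 101 ≈ 103.93 → 104.
Sub-indices: NO₂→142, CO→273, SO₂→154, PM10→70, PM2.5→104. Overall AQI = max = 273; dominant pollutant is CO.

273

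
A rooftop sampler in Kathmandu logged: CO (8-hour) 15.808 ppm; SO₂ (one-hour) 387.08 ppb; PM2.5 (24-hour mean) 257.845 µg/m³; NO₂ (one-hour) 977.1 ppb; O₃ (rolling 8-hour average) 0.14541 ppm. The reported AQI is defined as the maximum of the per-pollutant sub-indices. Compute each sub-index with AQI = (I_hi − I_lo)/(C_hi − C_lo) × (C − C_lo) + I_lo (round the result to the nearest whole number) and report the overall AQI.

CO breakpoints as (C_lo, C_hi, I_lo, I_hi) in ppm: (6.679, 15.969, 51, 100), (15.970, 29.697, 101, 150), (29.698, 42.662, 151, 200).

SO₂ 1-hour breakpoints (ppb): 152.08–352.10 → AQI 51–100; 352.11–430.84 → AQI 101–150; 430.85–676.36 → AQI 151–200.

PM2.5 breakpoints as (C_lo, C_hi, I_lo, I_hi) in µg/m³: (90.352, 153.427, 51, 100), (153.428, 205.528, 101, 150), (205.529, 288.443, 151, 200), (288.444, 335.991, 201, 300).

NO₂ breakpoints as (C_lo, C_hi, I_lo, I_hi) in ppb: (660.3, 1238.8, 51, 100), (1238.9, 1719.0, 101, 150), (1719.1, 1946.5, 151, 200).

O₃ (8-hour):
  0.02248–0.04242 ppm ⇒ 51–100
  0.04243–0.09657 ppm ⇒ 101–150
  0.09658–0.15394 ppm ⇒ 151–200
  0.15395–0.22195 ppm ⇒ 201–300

CO 15.808: bracket 6.679–15.969 → index 51–100; slope 49/9.290, offset 9.129.
AQI = 51 + 49/9.290·9.129 ≈ 99.15 ⇒ 99.
SO₂: row 352.11–430.84 (AQI 101–150). (150−101)·(387.08−352.11)/(430.84−352.11) + 101 = 49·34.97/78.73 + 101 ≈ 122.76 → 123.
PM2.5: 257.845 ∈ [205.529, 288.443] ↔ index [151, 200].
151 + (257.845−205.529)·(200−151)/(288.443−205.529) = 151 + 52.316·49/82.914 ≈ 181.92, so AQI = 182.
NO₂ 977.1: bracket 660.3–1238.8 → index 51–100; slope 49/578.5, offset 316.8.
AQI = 51 + 49/578.5·316.8 ≈ 77.83 ⇒ 78.
O₃ 0.14541: bracket 0.09658–0.15394 → index 151–200; slope 49/0.05736, offset 0.04883.
AQI = 151 + 49/0.05736·0.04883 ≈ 192.71 ⇒ 193.
Sub-indices: CO→99, SO₂→123, PM2.5→182, NO₂→78, O₃→193. Overall AQI = max = 193; dominant pollutant is O₃.

193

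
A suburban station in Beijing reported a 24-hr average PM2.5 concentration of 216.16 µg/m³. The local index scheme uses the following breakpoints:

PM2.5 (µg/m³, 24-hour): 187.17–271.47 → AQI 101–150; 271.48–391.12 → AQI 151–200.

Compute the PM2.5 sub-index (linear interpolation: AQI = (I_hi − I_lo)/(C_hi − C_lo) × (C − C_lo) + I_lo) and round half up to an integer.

118

PM2.5: 216.16 ∈ [187.17, 271.47] ↔ index [101, 150].
101 + (216.16−187.17)·(150−101)/(271.47−187.17) = 101 + 28.99·49/84.30 ≈ 117.85, so AQI = 118.
AQI 118 falls in the Unhealthy for Sensitive Groups category.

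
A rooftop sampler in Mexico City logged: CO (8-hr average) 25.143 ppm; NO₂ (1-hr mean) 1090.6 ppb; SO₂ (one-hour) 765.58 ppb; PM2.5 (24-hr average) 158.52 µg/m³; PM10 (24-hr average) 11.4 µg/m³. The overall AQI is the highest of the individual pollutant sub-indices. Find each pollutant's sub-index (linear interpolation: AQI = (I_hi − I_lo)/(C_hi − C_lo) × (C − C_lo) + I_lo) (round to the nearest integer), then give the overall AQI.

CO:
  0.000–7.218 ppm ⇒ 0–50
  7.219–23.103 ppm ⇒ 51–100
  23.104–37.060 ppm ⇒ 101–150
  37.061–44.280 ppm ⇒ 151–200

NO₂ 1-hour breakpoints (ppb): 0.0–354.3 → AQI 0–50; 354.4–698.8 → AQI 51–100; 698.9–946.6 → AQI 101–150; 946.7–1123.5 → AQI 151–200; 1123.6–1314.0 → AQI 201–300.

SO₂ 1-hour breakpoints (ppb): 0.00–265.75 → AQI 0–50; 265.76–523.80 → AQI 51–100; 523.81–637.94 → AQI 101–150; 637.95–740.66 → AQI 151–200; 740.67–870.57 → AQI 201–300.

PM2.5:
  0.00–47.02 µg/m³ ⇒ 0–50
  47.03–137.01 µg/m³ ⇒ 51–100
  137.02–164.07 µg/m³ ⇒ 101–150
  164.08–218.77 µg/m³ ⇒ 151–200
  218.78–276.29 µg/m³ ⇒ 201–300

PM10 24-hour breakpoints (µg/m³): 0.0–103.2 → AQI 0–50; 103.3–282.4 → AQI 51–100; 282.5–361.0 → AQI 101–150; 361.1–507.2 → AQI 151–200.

220

CO 25.143: bracket 23.104–37.060 → index 101–150; slope 49/13.956, offset 2.039.
AQI = 101 + 49/13.956·2.039 ≈ 108.16 ⇒ 108.
NO₂ 1090.6: bracket 946.7–1123.5 → index 151–200; slope 49/176.8, offset 143.9.
AQI = 151 + 49/176.8·143.9 ≈ 190.88 ⇒ 191.
SO₂: row 740.67–870.57 (AQI 201–300). (300−201)·(765.58−740.67)/(870.57−740.67) + 201 = 99·24.91/129.90 + 201 ≈ 219.98 → 220.
PM2.5: row 137.02–164.07 (AQI 101–150). (150−101)·(158.52−137.02)/(164.07−137.02) + 101 = 49·21.50/27.05 + 101 ≈ 139.95 → 140.
PM10 11.4: bracket 0.0–103.2 → index 0–50; slope 50/103.2, offset 11.4.
AQI = 0 + 50/103.2·11.4 ≈ 5.52 ⇒ 6.
Sub-indices: CO→108, NO₂→191, SO₂→220, PM2.5→140, PM10→6. Overall AQI = max = 220; dominant pollutant is SO₂.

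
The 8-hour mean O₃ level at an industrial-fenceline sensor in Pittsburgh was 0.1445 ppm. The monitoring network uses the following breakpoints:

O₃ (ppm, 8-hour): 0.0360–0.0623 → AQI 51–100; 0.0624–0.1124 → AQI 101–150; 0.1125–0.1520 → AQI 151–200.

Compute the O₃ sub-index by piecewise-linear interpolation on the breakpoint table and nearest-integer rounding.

O₃: row 0.1125–0.1520 (AQI 151–200). (200−151)·(0.1445−0.1125)/(0.1520−0.1125) + 151 = 49·0.0320/0.0395 + 151 ≈ 190.70 → 191.

191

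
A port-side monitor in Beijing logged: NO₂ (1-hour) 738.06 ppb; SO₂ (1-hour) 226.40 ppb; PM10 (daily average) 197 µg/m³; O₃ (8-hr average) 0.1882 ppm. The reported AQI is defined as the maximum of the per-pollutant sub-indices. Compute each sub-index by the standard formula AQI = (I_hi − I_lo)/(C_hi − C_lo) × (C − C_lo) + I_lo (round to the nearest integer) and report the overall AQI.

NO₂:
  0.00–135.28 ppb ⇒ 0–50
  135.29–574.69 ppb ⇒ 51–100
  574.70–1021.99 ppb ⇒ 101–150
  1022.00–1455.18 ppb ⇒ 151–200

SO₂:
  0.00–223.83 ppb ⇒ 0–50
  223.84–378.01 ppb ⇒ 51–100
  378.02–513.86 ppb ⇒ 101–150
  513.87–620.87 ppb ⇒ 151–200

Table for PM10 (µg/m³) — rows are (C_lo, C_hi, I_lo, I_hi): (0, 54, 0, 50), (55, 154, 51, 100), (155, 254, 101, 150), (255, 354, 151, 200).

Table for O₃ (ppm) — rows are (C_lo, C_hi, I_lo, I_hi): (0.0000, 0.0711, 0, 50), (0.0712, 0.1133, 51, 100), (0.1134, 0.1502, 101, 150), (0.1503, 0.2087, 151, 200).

183

NO₂: 738.06 ∈ [574.70, 1021.99] ↔ index [101, 150].
101 + (738.06−574.70)·(150−101)/(1021.99−574.70) = 101 + 163.36·49/447.29 ≈ 118.90, so AQI = 119.
SO₂: 226.40 ∈ [223.84, 378.01] ↔ index [51, 100].
51 + (226.40−223.84)·(100−51)/(378.01−223.84) = 51 + 2.56·49/154.17 ≈ 51.81, so AQI = 52.
PM10: 197 lies in 155–254, so I_lo=101, I_hi=150, C_lo=155, C_hi=254.
(150−101)/(254−155) × (197−155) + 101 = 49/99 × 42 + 101 ≈ 121.79 → 122.
O₃: 0.1882 lies in 0.1503–0.2087, so I_lo=151, I_hi=200, C_lo=0.1503, C_hi=0.2087.
(200−151)/(0.2087−0.1503) × (0.1882−0.1503) + 151 = 49/0.0584 × 0.0379 + 151 ≈ 182.80 → 183.
Sub-indices: NO₂→119, SO₂→52, PM10→122, O₃→183. Overall AQI = max = 183; dominant pollutant is O₃.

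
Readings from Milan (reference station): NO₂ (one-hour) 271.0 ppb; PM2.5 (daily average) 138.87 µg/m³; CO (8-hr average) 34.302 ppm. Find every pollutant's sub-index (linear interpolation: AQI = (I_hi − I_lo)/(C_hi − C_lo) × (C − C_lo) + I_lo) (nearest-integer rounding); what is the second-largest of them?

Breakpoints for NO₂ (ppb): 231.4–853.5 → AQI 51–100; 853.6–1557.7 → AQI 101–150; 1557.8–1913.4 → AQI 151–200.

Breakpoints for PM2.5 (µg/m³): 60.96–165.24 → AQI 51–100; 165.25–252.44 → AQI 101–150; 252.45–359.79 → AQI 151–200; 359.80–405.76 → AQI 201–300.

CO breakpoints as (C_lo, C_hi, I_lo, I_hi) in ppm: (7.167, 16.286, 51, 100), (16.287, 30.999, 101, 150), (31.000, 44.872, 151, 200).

88

NO₂: row 231.4–853.5 (AQI 51–100). (100−51)·(271.0−231.4)/(853.5−231.4) + 51 = 49·39.6/622.1 + 51 ≈ 54.12 → 54.
PM2.5: row 60.96–165.24 (AQI 51–100). (100−51)·(138.87−60.96)/(165.24−60.96) + 51 = 49·77.91/104.28 + 51 ≈ 87.61 → 88.
CO: 34.302 ∈ [31.000, 44.872] ↔ index [151, 200].
151 + (34.302−31.000)·(200−151)/(44.872−31.000) = 151 + 3.302·49/13.872 ≈ 162.66, so AQI = 163.
Sub-indices: NO₂→54, PM2.5→88, CO→163. Ranked high→low: 163, 88, 54. Second-highest sub-index = 88.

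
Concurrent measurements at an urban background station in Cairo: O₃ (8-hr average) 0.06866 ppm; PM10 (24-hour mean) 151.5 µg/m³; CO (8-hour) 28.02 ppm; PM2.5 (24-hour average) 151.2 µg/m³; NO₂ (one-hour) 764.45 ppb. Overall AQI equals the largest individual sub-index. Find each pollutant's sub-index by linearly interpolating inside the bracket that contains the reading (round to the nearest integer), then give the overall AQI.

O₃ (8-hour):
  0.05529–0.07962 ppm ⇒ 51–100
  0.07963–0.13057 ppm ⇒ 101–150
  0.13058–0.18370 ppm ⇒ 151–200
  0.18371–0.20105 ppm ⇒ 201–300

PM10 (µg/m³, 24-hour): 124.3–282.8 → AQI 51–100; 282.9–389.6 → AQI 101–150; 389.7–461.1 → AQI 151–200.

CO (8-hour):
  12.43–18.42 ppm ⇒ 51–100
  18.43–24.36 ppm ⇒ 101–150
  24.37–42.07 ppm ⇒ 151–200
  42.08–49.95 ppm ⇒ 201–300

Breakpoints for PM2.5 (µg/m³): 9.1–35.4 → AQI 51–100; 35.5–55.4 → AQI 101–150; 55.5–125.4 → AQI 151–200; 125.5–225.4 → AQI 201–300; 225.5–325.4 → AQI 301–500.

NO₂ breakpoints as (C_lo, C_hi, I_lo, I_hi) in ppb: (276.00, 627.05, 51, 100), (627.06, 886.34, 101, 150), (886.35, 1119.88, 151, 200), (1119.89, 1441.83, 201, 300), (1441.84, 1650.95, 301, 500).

226

O₃: row 0.05529–0.07962 (AQI 51–100). (100−51)·(0.06866−0.05529)/(0.07962−0.05529) + 51 = 49·0.01337/0.02433 + 51 ≈ 77.93 → 78.
PM10: row 124.3–282.8 (AQI 51–100). (100−51)·(151.5−124.3)/(282.8−124.3) + 51 = 49·27.2/158.5 + 51 ≈ 59.41 → 59.
CO: row 24.37–42.07 (AQI 151–200). (200−151)·(28.02−24.37)/(42.07−24.37) + 151 = 49·3.65/17.70 + 151 ≈ 161.10 → 161.
PM2.5: 151.2 lies in 125.5–225.4, so I_lo=201, I_hi=300, C_lo=125.5, C_hi=225.4.
(300−201)/(225.4−125.5) × (151.2−125.5) + 201 = 99/99.9 × 25.7 + 201 ≈ 226.47 → 226.
NO₂: 764.45 ∈ [627.06, 886.34] ↔ index [101, 150].
101 + (764.45−627.06)·(150−101)/(886.34−627.06) = 101 + 137.39·49/259.28 ≈ 126.96, so AQI = 127.
Sub-indices: O₃→78, PM10→59, CO→161, PM2.5→226, NO₂→127. Overall AQI = max = 226; dominant pollutant is PM2.5.
AQI 226: Very Unhealthy.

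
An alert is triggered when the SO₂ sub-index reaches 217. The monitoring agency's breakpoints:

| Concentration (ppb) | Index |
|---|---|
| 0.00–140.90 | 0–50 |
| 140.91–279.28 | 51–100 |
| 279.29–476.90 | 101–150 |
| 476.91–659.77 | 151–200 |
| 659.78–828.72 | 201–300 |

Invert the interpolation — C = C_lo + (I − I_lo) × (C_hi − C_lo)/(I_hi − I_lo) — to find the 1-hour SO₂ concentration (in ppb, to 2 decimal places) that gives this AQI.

AQI 217 lies in the 201–300 band, which corresponds to 659.78–828.72 ppb.
C = 659.78 + (217−201)×(828.72−659.78)/(300−201) = 659.78 + 16×168.94/99 ≈ 687.0834 ppb → 687.08 ppb to 2 dp.

687.08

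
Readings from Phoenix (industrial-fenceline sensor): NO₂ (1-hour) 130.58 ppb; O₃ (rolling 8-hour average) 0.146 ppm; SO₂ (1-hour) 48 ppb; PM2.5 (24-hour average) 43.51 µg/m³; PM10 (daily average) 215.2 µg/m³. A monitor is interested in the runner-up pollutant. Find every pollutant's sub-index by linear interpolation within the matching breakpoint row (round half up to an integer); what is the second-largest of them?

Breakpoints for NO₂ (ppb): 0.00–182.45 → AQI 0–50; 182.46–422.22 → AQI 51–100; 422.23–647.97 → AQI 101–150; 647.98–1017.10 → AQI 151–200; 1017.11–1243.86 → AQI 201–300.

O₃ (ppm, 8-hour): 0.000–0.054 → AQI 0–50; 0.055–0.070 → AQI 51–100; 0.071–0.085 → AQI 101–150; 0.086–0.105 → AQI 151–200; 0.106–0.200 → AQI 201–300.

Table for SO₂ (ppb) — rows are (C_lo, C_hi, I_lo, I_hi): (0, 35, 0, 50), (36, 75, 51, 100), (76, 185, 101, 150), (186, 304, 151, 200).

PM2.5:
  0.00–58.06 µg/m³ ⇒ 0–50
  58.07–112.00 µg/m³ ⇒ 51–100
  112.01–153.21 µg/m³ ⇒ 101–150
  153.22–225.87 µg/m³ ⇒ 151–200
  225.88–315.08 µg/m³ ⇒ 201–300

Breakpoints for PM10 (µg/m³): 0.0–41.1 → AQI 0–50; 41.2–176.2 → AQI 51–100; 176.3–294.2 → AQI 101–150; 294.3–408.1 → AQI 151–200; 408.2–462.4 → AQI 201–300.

NO₂: 130.58 lies in 0.00–182.45, so I_lo=0, I_hi=50, C_lo=0.00, C_hi=182.45.
(50−0)/(182.45−0.00) × (130.58−0.00) + 0 = 50/182.45 × 130.58 + 0 ≈ 35.79 → 36.
O₃: 0.146 lies in 0.106–0.200, so I_lo=201, I_hi=300, C_lo=0.106, C_hi=0.200.
(300−201)/(0.200−0.106) × (0.146−0.106) + 201 = 99/0.094 × 0.040 + 201 ≈ 243.13 → 243.
SO₂ 48: bracket 36–75 → index 51–100; slope 49/39, offset 12.
AQI = 51 + 49/39·12 ≈ 66.08 ⇒ 66.
PM2.5: row 0.00–58.06 (AQI 0–50). (50−0)·(43.51−0.00)/(58.06−0.00) + 0 = 50·43.51/58.06 + 0 ≈ 37.47 → 37.
PM10 215.2: bracket 176.3–294.2 → index 101–150; slope 49/117.9, offset 38.9.
AQI = 101 + 49/117.9·38.9 ≈ 117.17 ⇒ 117.
Sub-indices: NO₂→36, O₃→243, SO₂→66, PM2.5→37, PM10→117. Ranked high→low: 243, 117, 66, 37, 36. Second-highest sub-index = 117.

117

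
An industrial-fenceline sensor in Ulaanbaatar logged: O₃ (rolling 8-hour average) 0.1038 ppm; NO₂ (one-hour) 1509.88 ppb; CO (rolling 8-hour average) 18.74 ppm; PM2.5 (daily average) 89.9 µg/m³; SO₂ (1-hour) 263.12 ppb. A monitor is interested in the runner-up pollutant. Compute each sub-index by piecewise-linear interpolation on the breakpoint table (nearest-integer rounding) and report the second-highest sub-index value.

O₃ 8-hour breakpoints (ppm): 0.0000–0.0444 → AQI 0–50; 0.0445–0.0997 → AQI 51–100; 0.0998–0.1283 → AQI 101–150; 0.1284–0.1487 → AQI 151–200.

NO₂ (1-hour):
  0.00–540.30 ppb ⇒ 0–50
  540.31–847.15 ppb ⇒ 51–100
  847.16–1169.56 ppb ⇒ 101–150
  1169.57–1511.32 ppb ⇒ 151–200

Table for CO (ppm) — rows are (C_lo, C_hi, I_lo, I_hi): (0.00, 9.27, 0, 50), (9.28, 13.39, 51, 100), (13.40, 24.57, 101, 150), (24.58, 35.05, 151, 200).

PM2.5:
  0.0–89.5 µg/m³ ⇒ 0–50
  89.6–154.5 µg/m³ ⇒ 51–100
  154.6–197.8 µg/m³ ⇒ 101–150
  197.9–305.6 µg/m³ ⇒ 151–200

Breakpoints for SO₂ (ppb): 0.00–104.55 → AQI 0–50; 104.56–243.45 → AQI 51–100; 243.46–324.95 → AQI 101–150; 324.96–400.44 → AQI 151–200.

O₃: row 0.0998–0.1283 (AQI 101–150). (150−101)·(0.1038−0.0998)/(0.1283−0.0998) + 101 = 49·0.0040/0.0285 + 101 ≈ 107.88 → 108.
NO₂: row 1169.57–1511.32 (AQI 151–200). (200−151)·(1509.88−1169.57)/(1511.32−1169.57) + 151 = 49·340.31/341.75 + 151 ≈ 199.79 → 200.
CO: 18.74 lies in 13.40–24.57, so I_lo=101, I_hi=150, C_lo=13.40, C_hi=24.57.
(150−101)/(24.57−13.40) × (18.74−13.40) + 101 = 49/11.17 × 5.34 + 101 ≈ 124.43 → 124.
PM2.5: 89.9 lies in 89.6–154.5, so I_lo=51, I_hi=100, C_lo=89.6, C_hi=154.5.
(100−51)/(154.5−89.6) × (89.9−89.6) + 51 = 49/64.9 × 0.3 + 51 ≈ 51.23 → 51.
SO₂: 263.12 lies in 243.46–324.95, so I_lo=101, I_hi=150, C_lo=243.46, C_hi=324.95.
(150−101)/(324.95−243.46) × (263.12−243.46) + 101 = 49/81.49 × 19.66 + 101 ≈ 112.82 → 113.
Sub-indices: O₃→108, NO₂→200, CO→124, PM2.5→51, SO₂→113. Ranked high→low: 200, 124, 113, 108, 51. Second-highest sub-index = 124.

124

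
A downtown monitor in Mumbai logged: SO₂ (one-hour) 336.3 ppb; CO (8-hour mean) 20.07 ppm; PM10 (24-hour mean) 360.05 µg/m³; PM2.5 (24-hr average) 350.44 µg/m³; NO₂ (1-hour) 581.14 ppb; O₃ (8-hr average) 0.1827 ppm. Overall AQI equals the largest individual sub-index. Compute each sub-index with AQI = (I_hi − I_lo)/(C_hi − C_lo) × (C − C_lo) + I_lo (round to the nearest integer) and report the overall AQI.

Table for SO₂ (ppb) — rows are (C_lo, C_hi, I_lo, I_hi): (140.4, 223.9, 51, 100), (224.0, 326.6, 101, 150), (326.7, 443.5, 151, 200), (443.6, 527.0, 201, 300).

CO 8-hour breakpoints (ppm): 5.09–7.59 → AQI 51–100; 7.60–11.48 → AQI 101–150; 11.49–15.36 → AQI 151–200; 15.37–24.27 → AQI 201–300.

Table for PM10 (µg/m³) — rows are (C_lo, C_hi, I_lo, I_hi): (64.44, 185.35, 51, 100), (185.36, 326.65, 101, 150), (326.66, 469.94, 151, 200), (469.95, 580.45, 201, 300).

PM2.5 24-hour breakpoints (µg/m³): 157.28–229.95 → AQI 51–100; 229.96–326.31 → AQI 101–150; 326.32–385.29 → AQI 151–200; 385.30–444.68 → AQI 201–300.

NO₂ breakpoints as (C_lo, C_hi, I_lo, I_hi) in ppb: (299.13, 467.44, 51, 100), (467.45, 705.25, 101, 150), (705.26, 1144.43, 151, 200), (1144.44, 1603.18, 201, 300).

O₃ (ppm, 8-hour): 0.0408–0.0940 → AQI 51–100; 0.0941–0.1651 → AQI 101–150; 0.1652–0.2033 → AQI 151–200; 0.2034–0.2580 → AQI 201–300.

SO₂: 336.3 lies in 326.7–443.5, so I_lo=151, I_hi=200, C_lo=326.7, C_hi=443.5.
(200−151)/(443.5−326.7) × (336.3−326.7) + 151 = 49/116.8 × 9.6 + 151 ≈ 155.03 → 155.
CO 20.07: bracket 15.37–24.27 → index 201–300; slope 99/8.90, offset 4.70.
AQI = 201 + 99/8.90·4.70 ≈ 253.28 ⇒ 253.
PM10: 360.05 lies in 326.66–469.94, so I_lo=151, I_hi=200, C_lo=326.66, C_hi=469.94.
(200−151)/(469.94−326.66) × (360.05−326.66) + 151 = 49/143.28 × 33.39 + 151 ≈ 162.42 → 162.
PM2.5: row 326.32–385.29 (AQI 151–200). (200−151)·(350.44−326.32)/(385.29−326.32) + 151 = 49·24.12/58.97 + 151 ≈ 171.04 → 171.
NO₂: row 467.45–705.25 (AQI 101–150). (150−101)·(581.14−467.45)/(705.25−467.45) + 101 = 49·113.69/237.80 + 101 ≈ 124.43 → 124.
O₃: 0.1827 ∈ [0.1652, 0.2033] ↔ index [151, 200].
151 + (0.1827−0.1652)·(200−151)/(0.2033−0.1652) = 151 + 0.0175·49/0.0381 ≈ 173.51, so AQI = 174.
Sub-indices: SO₂→155, CO→253, PM10→162, PM2.5→171, NO₂→124, O₃→174. Overall AQI = max = 253; dominant pollutant is CO.
AQI 253: Very Unhealthy.

253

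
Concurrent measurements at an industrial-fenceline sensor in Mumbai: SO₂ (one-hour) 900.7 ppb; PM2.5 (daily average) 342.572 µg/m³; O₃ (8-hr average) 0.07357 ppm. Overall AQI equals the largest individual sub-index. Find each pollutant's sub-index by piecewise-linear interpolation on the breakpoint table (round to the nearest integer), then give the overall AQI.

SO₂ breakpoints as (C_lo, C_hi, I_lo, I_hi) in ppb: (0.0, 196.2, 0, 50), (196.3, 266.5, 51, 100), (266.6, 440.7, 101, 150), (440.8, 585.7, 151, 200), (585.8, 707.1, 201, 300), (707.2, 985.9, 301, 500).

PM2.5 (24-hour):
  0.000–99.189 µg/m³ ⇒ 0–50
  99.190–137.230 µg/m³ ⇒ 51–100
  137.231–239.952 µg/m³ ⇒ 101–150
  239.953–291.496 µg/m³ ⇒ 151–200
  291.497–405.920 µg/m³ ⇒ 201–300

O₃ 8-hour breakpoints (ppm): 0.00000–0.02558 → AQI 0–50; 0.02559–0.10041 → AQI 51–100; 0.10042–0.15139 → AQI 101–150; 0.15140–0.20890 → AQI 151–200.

SO₂: 900.7 ∈ [707.2, 985.9] ↔ index [301, 500].
301 + (900.7−707.2)·(500−301)/(985.9−707.2) = 301 + 193.5·199/278.7 ≈ 439.16, so AQI = 439.
PM2.5 342.572: bracket 291.497–405.920 → index 201–300; slope 99/114.423, offset 51.075.
AQI = 201 + 99/114.423·51.075 ≈ 245.19 ⇒ 245.
O₃: 0.07357 lies in 0.02559–0.10041, so I_lo=51, I_hi=100, C_lo=0.02559, C_hi=0.10041.
(100−51)/(0.10041−0.02559) × (0.07357−0.02559) + 51 = 49/0.07482 × 0.04798 + 51 ≈ 82.42 → 82.
Sub-indices: SO₂→439, PM2.5→245, O₃→82. Overall AQI = max = 439; dominant pollutant is SO₂.
AQI 439: Hazardous.

439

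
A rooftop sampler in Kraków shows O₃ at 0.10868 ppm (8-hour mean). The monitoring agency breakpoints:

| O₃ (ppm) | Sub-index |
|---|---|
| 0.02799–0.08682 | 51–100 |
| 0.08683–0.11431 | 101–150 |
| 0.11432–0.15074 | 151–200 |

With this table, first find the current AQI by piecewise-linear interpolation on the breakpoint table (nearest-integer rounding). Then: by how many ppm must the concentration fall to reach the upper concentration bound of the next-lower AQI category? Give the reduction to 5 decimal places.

O₃: row 0.08683–0.11431 (AQI 101–150). (150−101)·(0.10868−0.08683)/(0.11431−0.08683) + 101 = 49·0.02185/0.02748 + 101 ≈ 139.96 → 140.
Current AQI 140 is in the Unhealthy for Sensitive Groups range (101–150). The next-lower category tops out at AQI 100, whose upper concentration bound is 0.08682 ppm.
Reduction needed = 0.10868 − 0.08682 = 0.02186 ppm.

0.02186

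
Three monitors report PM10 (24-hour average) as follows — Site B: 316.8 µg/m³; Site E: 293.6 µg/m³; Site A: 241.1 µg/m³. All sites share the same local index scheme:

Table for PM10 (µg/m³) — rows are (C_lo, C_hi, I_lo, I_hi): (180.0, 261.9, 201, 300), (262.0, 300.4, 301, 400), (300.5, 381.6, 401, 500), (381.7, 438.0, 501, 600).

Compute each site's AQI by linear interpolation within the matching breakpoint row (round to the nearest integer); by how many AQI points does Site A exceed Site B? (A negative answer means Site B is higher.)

-146

Site B 316.8: bracket 300.5–381.6 → index 401–500; slope 99/81.1, offset 16.3.
AQI = 401 + 99/81.1·16.3 ≈ 420.90 ⇒ 421.
Site E: 293.6 ∈ [262.0, 300.4] ↔ index [301, 400].
301 + (293.6−262.0)·(400−301)/(300.4−262.0) = 301 + 31.6·99/38.4 ≈ 382.47, so AQI = 382.
Site A: 241.1 ∈ [180.0, 261.9] ↔ index [201, 300].
201 + (241.1−180.0)·(300−201)/(261.9−180.0) = 201 + 61.1·99/81.9 ≈ 274.86, so AQI = 275.
AQIs: Site B=421, Site E=382, Site A=275. Site A (275) − Site B (421) = -146.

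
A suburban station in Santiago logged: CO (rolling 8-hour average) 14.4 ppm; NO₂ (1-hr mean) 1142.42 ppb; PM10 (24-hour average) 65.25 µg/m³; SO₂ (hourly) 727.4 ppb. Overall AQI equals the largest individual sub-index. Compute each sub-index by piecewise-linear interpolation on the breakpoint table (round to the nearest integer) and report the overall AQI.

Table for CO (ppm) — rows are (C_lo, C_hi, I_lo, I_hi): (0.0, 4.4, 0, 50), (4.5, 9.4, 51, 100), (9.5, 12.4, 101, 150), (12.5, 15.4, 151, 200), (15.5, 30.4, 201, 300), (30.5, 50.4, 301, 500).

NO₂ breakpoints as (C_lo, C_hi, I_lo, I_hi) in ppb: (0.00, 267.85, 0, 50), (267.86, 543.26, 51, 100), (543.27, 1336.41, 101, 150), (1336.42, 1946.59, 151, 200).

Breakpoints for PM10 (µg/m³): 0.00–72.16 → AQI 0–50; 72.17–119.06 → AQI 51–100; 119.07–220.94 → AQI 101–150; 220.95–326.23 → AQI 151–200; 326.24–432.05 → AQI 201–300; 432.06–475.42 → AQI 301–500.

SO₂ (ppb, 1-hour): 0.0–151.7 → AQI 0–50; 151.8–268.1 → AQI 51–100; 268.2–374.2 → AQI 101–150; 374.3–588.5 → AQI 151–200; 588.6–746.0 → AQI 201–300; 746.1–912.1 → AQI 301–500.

CO: 14.4 lies in 12.5–15.4, so I_lo=151, I_hi=200, C_lo=12.5, C_hi=15.4.
(200−151)/(15.4−12.5) × (14.4−12.5) + 151 = 49/2.9 × 1.9 + 151 ≈ 183.10 → 183.
NO₂: 1142.42 ∈ [543.27, 1336.41] ↔ index [101, 150].
101 + (1142.42−543.27)·(150−101)/(1336.41−543.27) = 101 + 599.15·49/793.14 ≈ 138.02, so AQI = 138.
PM10: 65.25 ∈ [0.00, 72.16] ↔ index [0, 50].
0 + (65.25−0.00)·(50−0)/(72.16−0.00) = 0 + 65.25·50/72.16 ≈ 45.21, so AQI = 45.
SO₂: 727.4 ∈ [588.6, 746.0] ↔ index [201, 300].
201 + (727.4−588.6)·(300−201)/(746.0−588.6) = 201 + 138.8·99/157.4 ≈ 288.30, so AQI = 288.
Sub-indices: CO→183, NO₂→138, PM10→45, SO₂→288. Overall AQI = max = 288; dominant pollutant is SO₂.

288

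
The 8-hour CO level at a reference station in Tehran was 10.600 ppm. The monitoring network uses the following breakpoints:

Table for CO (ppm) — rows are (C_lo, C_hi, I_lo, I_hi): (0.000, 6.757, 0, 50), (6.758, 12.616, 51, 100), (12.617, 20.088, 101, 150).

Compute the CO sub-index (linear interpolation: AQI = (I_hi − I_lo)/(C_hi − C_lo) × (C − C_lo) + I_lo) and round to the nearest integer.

CO: row 6.758–12.616 (AQI 51–100). (100−51)·(10.600−6.758)/(12.616−6.758) + 51 = 49·3.842/5.858 + 51 ≈ 83.14 → 83.
AQI 83 falls in the Moderate category.

83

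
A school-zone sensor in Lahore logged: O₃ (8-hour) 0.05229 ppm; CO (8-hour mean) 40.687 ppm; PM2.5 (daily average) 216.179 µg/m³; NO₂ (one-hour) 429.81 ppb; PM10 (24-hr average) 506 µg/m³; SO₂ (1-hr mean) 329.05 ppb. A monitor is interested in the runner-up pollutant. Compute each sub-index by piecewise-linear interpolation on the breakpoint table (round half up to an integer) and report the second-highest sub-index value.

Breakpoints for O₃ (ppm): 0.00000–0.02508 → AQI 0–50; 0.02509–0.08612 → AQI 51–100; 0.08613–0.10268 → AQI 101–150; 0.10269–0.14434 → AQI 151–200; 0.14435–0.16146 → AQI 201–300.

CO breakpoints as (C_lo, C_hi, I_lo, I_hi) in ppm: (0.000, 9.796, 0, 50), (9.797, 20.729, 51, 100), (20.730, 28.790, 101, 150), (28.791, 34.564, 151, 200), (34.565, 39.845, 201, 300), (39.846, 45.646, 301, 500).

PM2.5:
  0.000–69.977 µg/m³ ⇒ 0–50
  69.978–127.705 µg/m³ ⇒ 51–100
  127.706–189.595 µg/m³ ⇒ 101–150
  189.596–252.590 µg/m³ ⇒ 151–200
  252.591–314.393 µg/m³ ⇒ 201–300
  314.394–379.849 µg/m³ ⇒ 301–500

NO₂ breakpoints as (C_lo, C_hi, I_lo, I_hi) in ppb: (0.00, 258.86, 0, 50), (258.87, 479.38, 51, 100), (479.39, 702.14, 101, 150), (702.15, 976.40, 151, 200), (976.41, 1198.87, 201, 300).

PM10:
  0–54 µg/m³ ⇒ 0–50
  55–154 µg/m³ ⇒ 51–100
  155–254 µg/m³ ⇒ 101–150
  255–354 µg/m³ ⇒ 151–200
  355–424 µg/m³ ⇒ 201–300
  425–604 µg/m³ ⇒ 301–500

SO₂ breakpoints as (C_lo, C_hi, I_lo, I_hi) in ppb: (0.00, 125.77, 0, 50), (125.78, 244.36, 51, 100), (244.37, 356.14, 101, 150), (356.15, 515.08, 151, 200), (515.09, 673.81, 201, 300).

O₃: 0.05229 ∈ [0.02509, 0.08612] ↔ index [51, 100].
51 + (0.05229−0.02509)·(100−51)/(0.08612−0.02509) = 51 + 0.02720·49/0.06103 ≈ 72.84, so AQI = 73.
CO: 40.687 ∈ [39.846, 45.646] ↔ index [301, 500].
301 + (40.687−39.846)·(500−301)/(45.646−39.846) = 301 + 0.841·199/5.800 ≈ 329.86, so AQI = 330.
PM2.5: 216.179 ∈ [189.596, 252.590] ↔ index [151, 200].
151 + (216.179−189.596)·(200−151)/(252.590−189.596) = 151 + 26.583·49/62.994 ≈ 171.68, so AQI = 172.
NO₂: 429.81 ∈ [258.87, 479.38] ↔ index [51, 100].
51 + (429.81−258.87)·(100−51)/(479.38−258.87) = 51 + 170.94·49/220.51 ≈ 88.98, so AQI = 89.
PM10: 506 ∈ [425, 604] ↔ index [301, 500].
301 + (506−425)·(500−301)/(604−425) = 301 + 81·199/179 ≈ 391.05, so AQI = 391.
SO₂: row 244.37–356.14 (AQI 101–150). (150−101)·(329.05−244.37)/(356.14−244.37) + 101 = 49·84.68/111.77 + 101 ≈ 138.12 → 138.
Sub-indices: O₃→73, CO→330, PM2.5→172, NO₂→89, PM10→391, SO₂→138. Ranked high→low: 391, 330, 172, 138, 89, 73. Second-highest sub-index = 330.

330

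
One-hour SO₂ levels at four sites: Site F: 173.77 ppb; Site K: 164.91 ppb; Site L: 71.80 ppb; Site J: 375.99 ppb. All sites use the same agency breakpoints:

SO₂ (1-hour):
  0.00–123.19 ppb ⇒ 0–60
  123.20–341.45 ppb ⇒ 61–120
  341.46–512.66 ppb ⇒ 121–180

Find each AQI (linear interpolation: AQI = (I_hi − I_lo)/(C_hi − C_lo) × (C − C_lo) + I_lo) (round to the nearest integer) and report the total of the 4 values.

315

Site F 173.77: bracket 123.20–341.45 → index 61–120; slope 59/218.25, offset 50.57.
AQI = 61 + 59/218.25·50.57 ≈ 74.67 ⇒ 75.
Site K: row 123.20–341.45 (AQI 61–120). (120−61)·(164.91−123.20)/(341.45−123.20) + 61 = 59·41.71/218.25 + 61 ≈ 72.28 → 72.
Site L: row 0.00–123.19 (AQI 0–60). (60−0)·(71.80−0.00)/(123.19−0.00) + 0 = 60·71.80/123.19 + 0 ≈ 34.97 → 35.
Site J 375.99: bracket 341.46–512.66 → index 121–180; slope 59/171.20, offset 34.53.
AQI = 121 + 59/171.20·34.53 ≈ 132.90 ⇒ 133.
AQIs: Site F=75, Site K=72, Site L=35, Site J=133. Sum = 75 + 72 + 35 + 133 = 315.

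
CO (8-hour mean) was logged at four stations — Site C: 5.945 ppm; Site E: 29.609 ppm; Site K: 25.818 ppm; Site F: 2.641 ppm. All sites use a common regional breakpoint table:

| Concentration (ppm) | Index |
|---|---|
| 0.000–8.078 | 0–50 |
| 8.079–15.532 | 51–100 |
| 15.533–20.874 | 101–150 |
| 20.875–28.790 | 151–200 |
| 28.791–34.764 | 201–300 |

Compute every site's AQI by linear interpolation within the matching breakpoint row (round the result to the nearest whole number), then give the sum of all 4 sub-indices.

Site C: row 0.000–8.078 (AQI 0–50). (50−0)·(5.945−0.000)/(8.078−0.000) + 0 = 50·5.945/8.078 + 0 ≈ 36.80 → 37.
Site E: row 28.791–34.764 (AQI 201–300). (300−201)·(29.609−28.791)/(34.764−28.791) + 201 = 99·0.818/5.973 + 201 ≈ 214.56 → 215.
Site K: 25.818 lies in 20.875–28.790, so I_lo=151, I_hi=200, C_lo=20.875, C_hi=28.790.
(200−151)/(28.790−20.875) × (25.818−20.875) + 151 = 49/7.915 × 4.943 + 151 ≈ 181.60 → 182.
Site F: 2.641 lies in 0.000–8.078, so I_lo=0, I_hi=50, C_lo=0.000, C_hi=8.078.
(50−0)/(8.078−0.000) × (2.641−0.000) + 0 = 50/8.078 × 2.641 + 0 ≈ 16.35 → 16.
AQIs: Site C=37, Site E=215, Site K=182, Site F=16. Sum = 37 + 215 + 182 + 16 = 450.

450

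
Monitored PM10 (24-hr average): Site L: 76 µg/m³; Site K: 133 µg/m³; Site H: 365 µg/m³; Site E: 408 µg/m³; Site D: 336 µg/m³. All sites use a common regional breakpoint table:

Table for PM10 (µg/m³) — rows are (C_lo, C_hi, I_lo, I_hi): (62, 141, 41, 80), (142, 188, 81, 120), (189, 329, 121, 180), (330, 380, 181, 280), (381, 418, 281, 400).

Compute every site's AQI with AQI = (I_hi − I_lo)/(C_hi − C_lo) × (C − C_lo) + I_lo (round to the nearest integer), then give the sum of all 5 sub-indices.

935

Site L: 76 ∈ [62, 141] ↔ index [41, 80].
41 + (76−62)·(80−41)/(141−62) = 41 + 14·39/79 ≈ 47.91, so AQI = 48.
Site K: 133 ∈ [62, 141] ↔ index [41, 80].
41 + (133−62)·(80−41)/(141−62) = 41 + 71·39/79 ≈ 76.05, so AQI = 76.
Site H: row 330–380 (AQI 181–280). (280−181)·(365−330)/(380−330) + 181 = 99·35/50 + 181 ≈ 250.30 → 250.
Site E: row 381–418 (AQI 281–400). (400−281)·(408−381)/(418−381) + 281 = 119·27/37 + 281 ≈ 367.84 → 368.
Site D: 336 ∈ [330, 380] ↔ index [181, 280].
181 + (336−330)·(280−181)/(380−330) = 181 + 6·99/50 ≈ 192.88, so AQI = 193.
AQIs: Site L=48, Site K=76, Site H=250, Site E=368, Site D=193. Sum = 48 + 76 + 250 + 368 + 193 = 935.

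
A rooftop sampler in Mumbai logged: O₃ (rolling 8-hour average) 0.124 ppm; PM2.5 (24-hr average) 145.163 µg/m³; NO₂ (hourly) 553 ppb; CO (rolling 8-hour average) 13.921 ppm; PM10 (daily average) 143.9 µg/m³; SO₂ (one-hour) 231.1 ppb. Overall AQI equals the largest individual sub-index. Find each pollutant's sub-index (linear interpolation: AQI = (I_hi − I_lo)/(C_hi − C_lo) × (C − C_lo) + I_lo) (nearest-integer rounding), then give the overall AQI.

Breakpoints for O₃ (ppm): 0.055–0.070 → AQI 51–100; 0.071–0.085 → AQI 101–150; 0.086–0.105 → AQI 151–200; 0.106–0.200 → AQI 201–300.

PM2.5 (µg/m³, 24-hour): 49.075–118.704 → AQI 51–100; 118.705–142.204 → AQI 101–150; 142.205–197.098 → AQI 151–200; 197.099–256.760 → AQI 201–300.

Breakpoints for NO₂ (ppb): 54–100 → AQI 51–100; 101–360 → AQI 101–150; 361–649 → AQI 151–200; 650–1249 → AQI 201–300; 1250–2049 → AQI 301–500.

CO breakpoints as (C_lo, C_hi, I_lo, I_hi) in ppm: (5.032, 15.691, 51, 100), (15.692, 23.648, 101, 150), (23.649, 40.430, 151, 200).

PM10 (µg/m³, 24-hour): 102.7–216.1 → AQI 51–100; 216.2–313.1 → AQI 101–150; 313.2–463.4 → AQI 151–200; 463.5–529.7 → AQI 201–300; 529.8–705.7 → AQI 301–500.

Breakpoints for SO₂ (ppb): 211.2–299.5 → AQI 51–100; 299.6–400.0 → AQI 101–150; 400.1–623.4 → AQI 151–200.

220

O₃: row 0.106–0.200 (AQI 201–300). (300−201)·(0.124−0.106)/(0.200−0.106) + 201 = 99·0.018/0.094 + 201 ≈ 219.96 → 220.
PM2.5: 145.163 lies in 142.205–197.098, so I_lo=151, I_hi=200, C_lo=142.205, C_hi=197.098.
(200−151)/(197.098−142.205) × (145.163−142.205) + 151 = 49/54.893 × 2.958 + 151 ≈ 153.64 → 154.
NO₂: 553 lies in 361–649, so I_lo=151, I_hi=200, C_lo=361, C_hi=649.
(200−151)/(649−361) × (553−361) + 151 = 49/288 × 192 + 151 ≈ 183.67 → 184.
CO 13.921: bracket 5.032–15.691 → index 51–100; slope 49/10.659, offset 8.889.
AQI = 51 + 49/10.659·8.889 ≈ 91.86 ⇒ 92.
PM10 143.9: bracket 102.7–216.1 → index 51–100; slope 49/113.4, offset 41.2.
AQI = 51 + 49/113.4·41.2 ≈ 68.80 ⇒ 69.
SO₂: 231.1 lies in 211.2–299.5, so I_lo=51, I_hi=100, C_lo=211.2, C_hi=299.5.
(100−51)/(299.5−211.2) × (231.1−211.2) + 51 = 49/88.3 × 19.9 + 51 ≈ 62.04 → 62.
Sub-indices: O₃→220, PM2.5→154, NO₂→184, CO→92, PM10→69, SO₂→62. Overall AQI = max = 220; dominant pollutant is O₃.
AQI 220: Very Unhealthy.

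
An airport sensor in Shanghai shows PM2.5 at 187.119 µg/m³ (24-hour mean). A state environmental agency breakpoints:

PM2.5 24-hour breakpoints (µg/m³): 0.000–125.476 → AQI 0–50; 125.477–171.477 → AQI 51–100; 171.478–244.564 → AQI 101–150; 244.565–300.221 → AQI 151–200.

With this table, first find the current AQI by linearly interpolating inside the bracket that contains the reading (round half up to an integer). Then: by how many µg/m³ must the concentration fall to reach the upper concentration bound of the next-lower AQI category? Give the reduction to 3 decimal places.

PM2.5: 187.119 ∈ [171.478, 244.564] ↔ index [101, 150].
101 + (187.119−171.478)·(150−101)/(244.564−171.478) = 101 + 15.641·49/73.086 ≈ 111.49, so AQI = 111.
Current AQI 111 is in the Unhealthy for Sensitive Groups range (101–150). The next-lower category tops out at AQI 100, whose upper concentration bound is 171.477 µg/m³.
Reduction needed = 187.119 − 171.477 = 15.642 µg/m³.

15.642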